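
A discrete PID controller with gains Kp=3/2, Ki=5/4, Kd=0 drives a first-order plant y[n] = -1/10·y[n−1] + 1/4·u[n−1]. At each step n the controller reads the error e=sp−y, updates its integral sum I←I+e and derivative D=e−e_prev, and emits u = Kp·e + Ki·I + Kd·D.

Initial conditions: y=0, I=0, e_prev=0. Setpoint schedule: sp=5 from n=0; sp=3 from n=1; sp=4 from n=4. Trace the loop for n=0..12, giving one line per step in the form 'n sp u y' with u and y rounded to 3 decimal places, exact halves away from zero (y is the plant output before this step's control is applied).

0 5 13.750 0.000
1 3 5.047 3.438
2 3 11.429 0.918
3 3 8.951 2.765
4 4 14.206 1.961
5 4 12.920 3.355
6 4 14.993 2.895
7 4 14.823 3.459
8 4 15.772 3.360
9 4 15.893 3.607
10 4 16.369 3.612
11 4 16.527 3.731
12 4 16.787 3.759

(exact arithmetic carried between steps; '≈' marks a value shown rounded to 6 d.p. or computed from one; I and e_prev carry over from the previous line; the table rounds u and y to 3 d.p., halves away from zero)
n=0: y=0, sp=5, e=sp−y=5; I=5, D=e−e_prev=5; u=3/2·5+5/4·5+0·5=13.75; next y=-1/10·0+1/4·13.75=3.4375
n=1: y=3.4375, sp=3, e=sp−y=-0.4375; I=4.5625, D=e−e_prev=-5.4375; u=3/2·(-0.4375)+5/4·4.5625+0·(-5.4375)=5.046875; next y=-1/10·3.4375+1/4·5.046875≈0.917969
n=2: y≈0.917969, sp=3, e=sp−y≈2.082031; I≈6.644531, D=e−e_prev≈2.519531; u=3/2·2.082031+5/4·6.644531+0·2.519531≈11.428711; next y=-1/10·0.917969+1/4·11.428711≈2.765381
n=3: y≈2.765381, sp=3, e=sp−y≈0.234619; I≈6.879150, D=e−e_prev≈-1.847412; u=3/2·0.234619+5/4·6.879150+0·(-1.847412)≈8.950867; next y=-1/10·2.765381+1/4·8.950867≈1.961179
n=4: y≈1.961179, sp=4, e=sp−y≈2.038821; I≈8.917972, D=e−e_prev≈1.804202; u=3/2·2.038821+5/4·8.917972+0·1.804202≈14.205697; next y=-1/10·1.961179+1/4·14.205697≈3.355306
n=5: y≈3.355306, sp=4, e=sp−y≈0.644694; I≈9.562665, D=e−e_prev≈-1.394128; u=3/2·0.644694+5/4·9.562665+0·(-1.394128)≈12.920372; next y=-1/10·3.355306+1/4·12.920372≈2.894562
n=6: y≈2.894562, sp=4, e=sp−y≈1.105438; I≈10.668103, D=e−e_prev≈0.460744; u=3/2·1.105438+5/4·10.668103+0·0.460744≈14.993285; next y=-1/10·2.894562+1/4·14.993285≈3.458865
n=7: y≈3.458865, sp=4, e=sp−y≈0.541135; I≈11.209238, D=e−e_prev≈-0.564303; u=3/2·0.541135+5/4·11.209238+0·(-0.564303)≈14.823250; next y=-1/10·3.458865+1/4·14.823250≈3.359926
n=8: y≈3.359926, sp=4, e=sp−y≈0.640074; I≈11.849312, D=e−e_prev≈0.098939; u=3/2·0.640074+5/4·11.849312+0·0.098939≈15.771751; next y=-1/10·3.359926+1/4·15.771751≈3.606945
n=9: y≈3.606945, sp=4, e=sp−y≈0.393055; I≈12.242367, D=e−e_prev≈-0.247019; u=3/2·0.393055+5/4·12.242367+0·(-0.247019)≈15.892541; next y=-1/10·3.606945+1/4·15.892541≈3.612441
n=10: y≈3.612441, sp=4, e=sp−y≈0.387559; I≈12.629926, D=e−e_prev≈-0.005496; u=3/2·0.387559+5/4·12.629926+0·(-0.005496)≈16.368747; next y=-1/10·3.612441+1/4·16.368747≈3.730943
n=11: y≈3.730943, sp=4, e=sp−y≈0.269057; I≈12.898984, D=e−e_prev≈-0.118502; u=3/2·0.269057+5/4·12.898984+0·(-0.118502)≈16.527316; next y=-1/10·3.730943+1/4·16.527316≈3.758735
n=12: y≈3.758735, sp=4, e=sp−y≈0.241265; I≈13.140249, D=e−e_prev≈-0.027792; u=3/2·0.241265+5/4·13.140249+0·(-0.027792)≈16.787209; next y=-1/10·3.758735+1/4·16.787209≈3.820929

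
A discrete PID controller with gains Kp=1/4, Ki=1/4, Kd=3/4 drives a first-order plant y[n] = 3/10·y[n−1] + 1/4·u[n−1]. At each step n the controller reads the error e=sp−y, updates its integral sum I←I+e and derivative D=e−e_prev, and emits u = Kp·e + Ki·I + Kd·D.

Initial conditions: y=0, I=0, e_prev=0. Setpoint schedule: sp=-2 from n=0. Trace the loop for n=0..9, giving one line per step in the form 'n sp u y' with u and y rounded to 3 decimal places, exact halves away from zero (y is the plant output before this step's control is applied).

0 -2 -2.500 0.000
1 -2 -0.719 -0.625
2 -2 -1.854 -0.367
3 -2 -1.810 -0.574
4 -2 -2.258 -0.625
5 -2 -2.481 -0.752
6 -2 -2.771 -0.846
7 -2 -3.004 -0.947
8 -2 -3.232 -1.035
9 -2 -3.436 -1.119

(exact arithmetic carried between steps; '≈' marks a value shown rounded to 6 d.p. or computed from one; I and e_prev carry over from the previous line; the table rounds u and y to 3 d.p., halves away from zero)
n=0: y=0, sp=-2, e=sp−y=-2; I=-2, D=e−e_prev=-2; u=1/4·(-2)+1/4·(-2)+3/4·(-2)=-2.5; next y=3/10·0+1/4·(-2.5)=-0.625
n=1: y=-0.625, sp=-2, e=sp−y=-1.375; I=-3.375, D=e−e_prev=0.625; u=1/4·(-1.375)+1/4·(-3.375)+3/4·0.625=-0.71875; next y=3/10·(-0.625)+1/4·(-0.71875)≈-0.367188
n=2: y≈-0.367188, sp=-2, e=sp−y≈-1.632813; I≈-5.007813, D=e−e_prev≈-0.257813; u=1/4·(-1.632813)+1/4·(-5.007813)+3/4·(-0.257813)≈-1.853516; next y=3/10·(-0.367188)+1/4·(-1.853516)≈-0.573535
n=3: y≈-0.573535, sp=-2, e=sp−y≈-1.426465; I≈-6.434277, D=e−e_prev≈0.206348; u=1/4·(-1.426465)+1/4·(-6.434277)+3/4·0.206348≈-1.810425; next y=3/10·(-0.573535)+1/4·(-1.810425)≈-0.624667
n=4: y≈-0.624667, sp=-2, e=sp−y≈-1.375333; I≈-7.809611, D=e−e_prev≈0.051132; u=1/4·(-1.375333)+1/4·(-7.809611)+3/4·0.051132≈-2.257887; next y=3/10·(-0.624667)+1/4·(-2.257887)≈-0.751872
n=5: y≈-0.751872, sp=-2, e=sp−y≈-1.248128; I≈-9.057739, D=e−e_prev≈0.127205; u=1/4·(-1.248128)+1/4·(-9.057739)+3/4·0.127205≈-2.481063; next y=3/10·(-0.751872)+1/4·(-2.481063)≈-0.845827
n=6: y≈-0.845827, sp=-2, e=sp−y≈-1.154173; I≈-10.211911, D=e−e_prev≈0.093955; u=1/4·(-1.154173)+1/4·(-10.211911)+3/4·0.093955≈-2.771054; next y=3/10·(-0.845827)+1/4·(-2.771054)≈-0.946512
n=7: y≈-0.946512, sp=-2, e=sp−y≈-1.053488; I≈-11.265400, D=e−e_prev≈0.100685; u=1/4·(-1.053488)+1/4·(-11.265400)+3/4·0.100685≈-3.004209; next y=3/10·(-0.946512)+1/4·(-3.004209)≈-1.035006
n=8: y≈-1.035006, sp=-2, e=sp−y≈-0.964994; I≈-12.230394, D=e−e_prev≈0.088494; u=1/4·(-0.964994)+1/4·(-12.230394)+3/4·0.088494≈-3.232477; next y=3/10·(-1.035006)+1/4·(-3.232477)≈-1.118621
n=9: y≈-1.118621, sp=-2, e=sp−y≈-0.881379; I≈-13.111773, D=e−e_prev≈0.083615; u=1/4·(-0.881379)+1/4·(-13.111773)+3/4·0.083615≈-3.435577; next y=3/10·(-1.118621)+1/4·(-3.435577)≈-1.194480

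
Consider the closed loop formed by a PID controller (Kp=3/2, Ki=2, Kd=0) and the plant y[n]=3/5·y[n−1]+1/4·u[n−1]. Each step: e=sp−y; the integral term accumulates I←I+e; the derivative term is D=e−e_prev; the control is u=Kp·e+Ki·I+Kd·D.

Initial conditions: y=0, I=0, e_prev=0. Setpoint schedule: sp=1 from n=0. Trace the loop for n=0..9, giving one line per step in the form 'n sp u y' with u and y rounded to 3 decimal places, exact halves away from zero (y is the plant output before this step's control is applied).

(exact arithmetic carried between steps; '≈' marks a value shown rounded to 6 d.p. or computed from one; I and e_prev carry over from the previous line; the table rounds u and y to 3 d.p., halves away from zero)
n=0: y=0, sp=1, e=sp−y=1; I=1, D=e−e_prev=1; u=3/2·1+2·1+0·1=3.5; next y=3/5·0+1/4·3.5=0.875
n=1: y=0.875, sp=1, e=sp−y=0.125; I=1.125, D=e−e_prev=-0.875; u=3/2·0.125+2·1.125+0·(-0.875)=2.4375; next y=3/5·0.875+1/4·2.4375=1.134375
n=2: y=1.134375, sp=1, e=sp−y=-0.134375; I=0.990625, D=e−e_prev=-0.259375; u=3/2·(-0.134375)+2·0.990625+0·(-0.259375)≈1.779688; next y=3/5·1.134375+1/4·1.779688≈1.125547
n=3: y≈1.125547, sp=1, e=sp−y≈-0.125547; I≈0.865078, D=e−e_prev≈0.008828; u=3/2·(-0.125547)+2·0.865078+0·0.008828≈1.541836; next y=3/5·1.125547+1/4·1.541836≈1.060787
n=4: y≈1.060787, sp=1, e=sp−y≈-0.060787; I≈0.804291, D=e−e_prev≈0.064760; u=3/2·(-0.060787)+2·0.804291+0·0.064760≈1.517401; next y=3/5·1.060787+1/4·1.517401≈1.015823
n=5: y≈1.015823, sp=1, e=sp−y≈-0.015823; I≈0.788468, D=e−e_prev≈0.044965; u=3/2·(-0.015823)+2·0.788468+0·0.044965≈1.553203; next y=3/5·1.015823+1/4·1.553203≈0.997794
n=6: y≈0.997794, sp=1, e=sp−y≈0.002206; I≈0.790674, D=e−e_prev≈0.018028; u=3/2·0.002206+2·0.790674+0·0.018028≈1.584657; next y=3/5·0.997794+1/4·1.584657≈0.994841
n=7: y≈0.994841, sp=1, e=sp−y≈0.005159; I≈0.795833, D=e−e_prev≈0.002954; u=3/2·0.005159+2·0.795833+0·0.002954≈1.599406; next y=3/5·0.994841+1/4·1.599406≈0.996756
n=8: y≈0.996756, sp=1, e=sp−y≈0.003244; I≈0.799077, D=e−e_prev≈-0.001915; u=3/2·0.003244+2·0.799077+0·(-0.001915)≈1.603021; next y=3/5·0.996756+1/4·1.603021≈0.998809
n=9: y≈0.998809, sp=1, e=sp−y≈0.001191; I≈0.800269, D=e−e_prev≈-0.002053; u=3/2·0.001191+2·0.800269+0·(-0.002053)≈1.602324; next y=3/5·0.998809+1/4·1.602324≈0.999866

0 1 3.500 0.000
1 1 2.438 0.875
2 1 1.780 1.134
3 1 1.542 1.126
4 1 1.517 1.061
5 1 1.553 1.016
6 1 1.585 0.998
7 1 1.599 0.995
8 1 1.603 0.997
9 1 1.602 0.999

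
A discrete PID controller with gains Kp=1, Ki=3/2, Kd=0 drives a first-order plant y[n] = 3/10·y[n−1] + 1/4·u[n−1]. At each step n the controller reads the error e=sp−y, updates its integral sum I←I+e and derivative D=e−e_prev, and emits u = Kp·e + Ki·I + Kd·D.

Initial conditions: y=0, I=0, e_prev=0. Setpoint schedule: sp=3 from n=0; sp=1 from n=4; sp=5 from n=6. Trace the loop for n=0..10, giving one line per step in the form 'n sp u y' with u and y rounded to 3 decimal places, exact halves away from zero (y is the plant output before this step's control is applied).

0 3 7.500 0.000
1 3 7.313 1.875
2 3 7.711 2.391
3 3 7.989 2.645
4 1 3.157 2.791
5 1 3.382 1.627
6 5 13.175 1.333
7 5 12.774 3.694
8 5 13.214 4.302
9 5 13.531 4.594
10 5 13.722 4.761

(exact arithmetic carried between steps; '≈' marks a value shown rounded to 6 d.p. or computed from one; I and e_prev carry over from the previous line; the table rounds u and y to 3 d.p., halves away from zero)
n=0: y=0, sp=3, e=sp−y=3; I=3, D=e−e_prev=3; u=1·3+3/2·3+0·3=7.5; next y=3/10·0+1/4·7.5=1.875
n=1: y=1.875, sp=3, e=sp−y=1.125; I=4.125, D=e−e_prev=-1.875; u=1·1.125+3/2·4.125+0·(-1.875)=7.3125; next y=3/10·1.875+1/4·7.3125=2.390625
n=2: y=2.390625, sp=3, e=sp−y=0.609375; I=4.734375, D=e−e_prev=-0.515625; u=1·0.609375+3/2·4.734375+0·(-0.515625)≈7.710938; next y=3/10·2.390625+1/4·7.710938≈2.644922
n=3: y≈2.644922, sp=3, e=sp−y≈0.355078; I≈5.089453, D=e−e_prev≈-0.254297; u=1·0.355078+3/2·5.089453+0·(-0.254297)≈7.989258; next y=3/10·2.644922+1/4·7.989258≈2.790791
n=4: y≈2.790791, sp=1, e=sp−y≈-1.790791; I≈3.298662, D=e−e_prev≈-2.145869; u=1·(-1.790791)+3/2·3.298662+0·(-2.145869)≈3.157202; next y=3/10·2.790791+1/4·3.157202≈1.626538
n=5: y≈1.626538, sp=1, e=sp−y≈-0.626538; I≈2.672124, D=e−e_prev≈1.164253; u=1·(-0.626538)+3/2·2.672124+0·1.164253≈3.381649; next y=3/10·1.626538+1/4·3.381649≈1.333373
n=6: y≈1.333373, sp=5, e=sp−y≈3.666627; I≈6.338751, D=e−e_prev≈4.293164; u=1·3.666627+3/2·6.338751+0·4.293164≈13.174753; next y=3/10·1.333373+1/4·13.174753≈3.693700
n=7: y≈3.693700, sp=5, e=sp−y≈1.306300; I≈7.645051, D=e−e_prev≈-2.360327; u=1·1.306300+3/2·7.645051+0·(-2.360327)≈12.773876; next y=3/10·3.693700+1/4·12.773876≈4.301579
n=8: y≈4.301579, sp=5, e=sp−y≈0.698421; I≈8.343472, D=e−e_prev≈-0.607879; u=1·0.698421+3/2·8.343472+0·(-0.607879)≈13.213628; next y=3/10·4.301579+1/4·13.213628≈4.593881
n=9: y≈4.593881, sp=5, e=sp−y≈0.406119; I≈8.749591, D=e−e_prev≈-0.292302; u=1·0.406119+3/2·8.749591+0·(-0.292302)≈13.530505; next y=3/10·4.593881+1/4·13.530505≈4.760791
n=10: y≈4.760791, sp=5, e=sp−y≈0.239209; I≈8.988800, D=e−e_prev≈-0.166910; u=1·0.239209+3/2·8.988800+0·(-0.166910)≈13.722410; next y=3/10·4.760791+1/4·13.722410≈4.858840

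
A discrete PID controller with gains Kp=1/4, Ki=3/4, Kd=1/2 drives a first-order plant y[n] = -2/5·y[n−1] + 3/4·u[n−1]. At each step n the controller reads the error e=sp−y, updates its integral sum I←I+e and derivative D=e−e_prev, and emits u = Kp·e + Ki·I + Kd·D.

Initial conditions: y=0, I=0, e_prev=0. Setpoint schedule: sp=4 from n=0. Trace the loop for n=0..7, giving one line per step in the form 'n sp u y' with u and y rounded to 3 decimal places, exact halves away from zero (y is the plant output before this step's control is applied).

0 4 6.000 0.000
1 4 0.250 4.500
2 4 11.294 -1.613
3 4 -3.645 9.115
4 4 21.125 -6.380
5 4 -16.001 18.396
6 4 42.222 -19.359
7 4 -47.290 39.410

(exact arithmetic carried between steps; '≈' marks a value shown rounded to 6 d.p. or computed from one; I and e_prev carry over from the previous line; the table rounds u and y to 3 d.p., halves away from zero)
n=0: y=0, sp=4, e=sp−y=4; I=4, D=e−e_prev=4; u=1/4·4+3/4·4+1/2·4=6; next y=-2/5·0+3/4·6=4.5
n=1: y=4.5, sp=4, e=sp−y=-0.5; I=3.5, D=e−e_prev=-4.5; u=1/4·(-0.5)+3/4·3.5+1/2·(-4.5)=0.25; next y=-2/5·4.5+3/4·0.25=-1.6125
n=2: y=-1.6125, sp=4, e=sp−y=5.6125; I=9.1125, D=e−e_prev=6.1125; u=1/4·5.6125+3/4·9.1125+1/2·6.1125=11.29375; next y=-2/5·(-1.6125)+3/4·11.29375≈9.115313
n=3: y≈9.115313, sp=4, e=sp−y≈-5.115313; I≈3.997188, D=e−e_prev≈-10.727813; u=1/4·(-5.115313)+3/4·3.997188+1/2·(-10.727813)≈-3.644844; next y=-2/5·9.115313+3/4·(-3.644844)≈-6.379758
n=4: y≈-6.379758, sp=4, e=sp−y≈10.379758; I≈14.376945, D=e−e_prev≈15.495070; u=1/4·10.379758+3/4·14.376945+1/2·15.495070≈21.125184; next y=-2/5·(-6.379758)+3/4·21.125184≈18.395791
n=5: y≈18.395791, sp=4, e=sp−y≈-14.395791; I≈-0.018846, D=e−e_prev≈-24.775549; u=1/4·(-14.395791)+3/4·(-0.018846)+1/2·(-24.775549)≈-16.000856; next y=-2/5·18.395791+3/4·(-16.000856)≈-19.358958
n=6: y≈-19.358958, sp=4, e=sp−y≈23.358958; I≈23.340113, D=e−e_prev≈37.754749; u=1/4·23.358958+3/4·23.340113+1/2·37.754749≈42.222199; next y=-2/5·(-19.358958)+3/4·42.222199≈39.410233
n=7: y≈39.410233, sp=4, e=sp−y≈-35.410233; I≈-12.070120, D=e−e_prev≈-58.769191; u=1/4·(-35.410233)+3/4·(-12.070120)+1/2·(-58.769191)≈-47.289743; next y=-2/5·39.410233+3/4·(-47.289743)≈-51.231401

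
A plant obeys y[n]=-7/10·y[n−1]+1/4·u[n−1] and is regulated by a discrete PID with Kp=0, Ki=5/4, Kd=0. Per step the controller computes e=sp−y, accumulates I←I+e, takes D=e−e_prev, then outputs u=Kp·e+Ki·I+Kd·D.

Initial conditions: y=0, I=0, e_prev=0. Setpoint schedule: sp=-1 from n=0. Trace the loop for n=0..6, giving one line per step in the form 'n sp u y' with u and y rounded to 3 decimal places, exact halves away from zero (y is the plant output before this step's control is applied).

0 -1 -1.250 0.000
1 -1 -2.109 -0.313
2 -1 -2.974 -0.309
3 -1 -3.564 -0.527
4 -1 -4.162 -0.522
5 -1 -4.568 -0.675
6 -1 -4.981 -0.669

(exact arithmetic carried between steps; '≈' marks a value shown rounded to 6 d.p. or computed from one; I and e_prev carry over from the previous line; the table rounds u and y to 3 d.p., halves away from zero)
n=0: y=0, sp=-1, e=sp−y=-1; I=-1, D=e−e_prev=-1; u=0·(-1)+5/4·(-1)+0·(-1)=-1.25; next y=-7/10·0+1/4·(-1.25)=-0.3125
n=1: y=-0.3125, sp=-1, e=sp−y=-0.6875; I=-1.6875, D=e−e_prev=0.3125; u=0·(-0.6875)+5/4·(-1.6875)+0·0.3125=-2.109375; next y=-7/10·(-0.3125)+1/4·(-2.109375)≈-0.308594
n=2: y≈-0.308594, sp=-1, e=sp−y≈-0.691406; I≈-2.378906, D=e−e_prev≈-0.003906; u=0·(-0.691406)+5/4·(-2.378906)+0·(-0.003906)≈-2.973633; next y=-7/10·(-0.308594)+1/4·(-2.973633)≈-0.527393
n=3: y≈-0.527393, sp=-1, e=sp−y≈-0.472607; I≈-2.851514, D=e−e_prev≈0.218799; u=0·(-0.472607)+5/4·(-2.851514)+0·0.218799≈-3.564392; next y=-7/10·(-0.527393)+1/4·(-3.564392)≈-0.521923
n=4: y≈-0.521923, sp=-1, e=sp−y≈-0.478077; I≈-3.329590, D=e−e_prev≈-0.005469; u=0·(-0.478077)+5/4·(-3.329590)+0·(-0.005469)≈-4.161988; next y=-7/10·(-0.521923)+1/4·(-4.161988)≈-0.675151
n=5: y≈-0.675151, sp=-1, e=sp−y≈-0.324849; I≈-3.654440, D=e−e_prev≈0.153228; u=0·(-0.324849)+5/4·(-3.654440)+0·0.153228≈-4.568050; next y=-7/10·(-0.675151)+1/4·(-4.568050)≈-0.669407
n=6: y≈-0.669407, sp=-1, e=sp−y≈-0.330593; I≈-3.985033, D=e−e_prev≈-0.005744; u=0·(-0.330593)+5/4·(-3.985033)+0·(-0.005744)≈-4.981291; next y=-7/10·(-0.669407)+1/4·(-4.981291)≈-0.776738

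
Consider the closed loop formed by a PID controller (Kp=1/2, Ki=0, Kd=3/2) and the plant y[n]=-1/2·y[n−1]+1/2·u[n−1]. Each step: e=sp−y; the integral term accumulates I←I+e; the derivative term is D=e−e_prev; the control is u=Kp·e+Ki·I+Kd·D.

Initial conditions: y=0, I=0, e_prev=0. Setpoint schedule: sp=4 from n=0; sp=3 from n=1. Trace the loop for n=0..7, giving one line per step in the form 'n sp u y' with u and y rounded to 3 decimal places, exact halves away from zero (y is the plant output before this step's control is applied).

0 4 8.000 0.000
1 3 -8.000 4.000
2 3 19.500 -6.000
3 3 -33.000 12.750
4 3 66.375 -22.875
5 3 -122.063 44.625
6 3 235.125 -83.344
7 3 -441.984 159.234

(exact arithmetic carried between steps; '≈' marks a value shown rounded to 6 d.p. or computed from one; I and e_prev carry over from the previous line; the table rounds u and y to 3 d.p., halves away from zero)
n=0: y=0, sp=4, e=sp−y=4; I=4, D=e−e_prev=4; u=1/2·4+0·4+3/2·4=8; next y=-1/2·0+1/2·8=4
n=1: y=4, sp=3, e=sp−y=-1; I=3, D=e−e_prev=-5; u=1/2·(-1)+0·3+3/2·(-5)=-8; next y=-1/2·4+1/2·(-8)=-6
n=2: y=-6, sp=3, e=sp−y=9; I=12, D=e−e_prev=10; u=1/2·9+0·12+3/2·10=19.5; next y=-1/2·(-6)+1/2·19.5=12.75
n=3: y=12.75, sp=3, e=sp−y=-9.75; I=2.25, D=e−e_prev=-18.75; u=1/2·(-9.75)+0·2.25+3/2·(-18.75)=-33; next y=-1/2·12.75+1/2·(-33)=-22.875
n=4: y=-22.875, sp=3, e=sp−y=25.875; I=28.125, D=e−e_prev=35.625; u=1/2·25.875+0·28.125+3/2·35.625=66.375; next y=-1/2·(-22.875)+1/2·66.375=44.625
n=5: y=44.625, sp=3, e=sp−y=-41.625; I=-13.5, D=e−e_prev=-67.5; u=1/2·(-41.625)+0·(-13.5)+3/2·(-67.5)=-122.0625; next y=-1/2·44.625+1/2·(-122.0625)=-83.34375
n=6: y=-83.34375, sp=3, e=sp−y=86.34375; I=72.84375, D=e−e_prev=127.96875; u=1/2·86.34375+0·72.84375+3/2·127.96875=235.125; next y=-1/2·(-83.34375)+1/2·235.125=159.234375
n=7: y=159.234375, sp=3, e=sp−y=-156.234375; I=-83.390625, D=e−e_prev=-242.578125; u=1/2·(-156.234375)+0·(-83.390625)+3/2·(-242.578125)=-441.984375; next y=-1/2·159.234375+1/2·(-441.984375)=-300.609375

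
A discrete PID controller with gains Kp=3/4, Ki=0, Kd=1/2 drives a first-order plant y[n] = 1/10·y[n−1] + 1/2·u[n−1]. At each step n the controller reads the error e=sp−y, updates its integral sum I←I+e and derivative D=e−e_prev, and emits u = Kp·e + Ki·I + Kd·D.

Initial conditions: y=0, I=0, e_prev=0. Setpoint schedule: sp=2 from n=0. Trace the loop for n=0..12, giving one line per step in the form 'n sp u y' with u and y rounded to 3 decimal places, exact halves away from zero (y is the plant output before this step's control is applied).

0 2 2.500 0.000
1 2 -0.063 1.250
2 2 2.008 0.094
3 2 0.280 1.013
4 2 1.705 0.241
5 2 0.525 0.877
6 2 1.501 0.350
7 2 0.693 0.785
8 2 1.361 0.425
9 2 0.809 0.723
10 2 1.266 0.477
11 2 0.888 0.680
12 2 1.200 0.512

(exact arithmetic carried between steps; '≈' marks a value shown rounded to 6 d.p. or computed from one; I and e_prev carry over from the previous line; the table rounds u and y to 3 d.p., halves away from zero)
n=0: y=0, sp=2, e=sp−y=2; I=2, D=e−e_prev=2; u=3/4·2+0·2+1/2·2=2.5; next y=1/10·0+1/2·2.5=1.25
n=1: y=1.25, sp=2, e=sp−y=0.75; I=2.75, D=e−e_prev=-1.25; u=3/4·0.75+0·2.75+1/2·(-1.25)=-0.0625; next y=1/10·1.25+1/2·(-0.0625)=0.09375
n=2: y=0.09375, sp=2, e=sp−y=1.90625; I=4.65625, D=e−e_prev=1.15625; u=3/4·1.90625+0·4.65625+1/2·1.15625≈2.007813; next y=1/10·0.09375+1/2·2.007813≈1.013281
n=3: y≈1.013281, sp=2, e=sp−y≈0.986719; I≈5.642969, D=e−e_prev≈-0.919531; u=3/4·0.986719+0·5.642969+1/2·(-0.919531)≈0.280273; next y=1/10·1.013281+1/2·0.280273≈0.241465
n=4: y≈0.241465, sp=2, e=sp−y≈1.758535; I≈7.401504, D=e−e_prev≈0.771816; u=3/4·1.758535+0·7.401504+1/2·0.771816≈1.704810; next y=1/10·0.241465+1/2·1.704810≈0.876551
n=5: y≈0.876551, sp=2, e=sp−y≈1.123449; I≈8.524953, D=e−e_prev≈-0.635086; u=3/4·1.123449+0·8.524953+1/2·(-0.635086)≈0.525043; next y=1/10·0.876551+1/2·0.525043≈0.350177
n=6: y≈0.350177, sp=2, e=sp−y≈1.649823; I≈10.174776, D=e−e_prev≈0.526374; u=3/4·1.649823+0·10.174776+1/2·0.526374≈1.500555; next y=1/10·0.350177+1/2·1.500555≈0.785295
n=7: y≈0.785295, sp=2, e=sp−y≈1.214705; I≈11.389481, D=e−e_prev≈-0.435118; u=3/4·1.214705+0·11.389481+1/2·(-0.435118)≈0.693470; next y=1/10·0.785295+1/2·0.693470≈0.425264
n=8: y≈0.425264, sp=2, e=sp−y≈1.574736; I≈12.964217, D=e−e_prev≈0.360031; u=3/4·1.574736+0·12.964217+1/2·0.360031≈1.361067; next y=1/10·0.425264+1/2·1.361067≈0.723060
n=9: y≈0.723060, sp=2, e=sp−y≈1.276940; I≈14.241157, D=e−e_prev≈-0.297796; u=3/4·1.276940+0·14.241157+1/2·(-0.297796)≈0.808807; next y=1/10·0.723060+1/2·0.808807≈0.476710
n=10: y≈0.476710, sp=2, e=sp−y≈1.523290; I≈15.764447, D=e−e_prev≈0.246350; u=3/4·1.523290+0·15.764447+1/2·0.246350≈1.265643; next y=1/10·0.476710+1/2·1.265643≈0.680492
n=11: y≈0.680492, sp=2, e=sp−y≈1.319508; I≈17.083954, D=e−e_prev≈-0.203783; u=3/4·1.319508+0·17.083954+1/2·(-0.203783)≈0.887739; next y=1/10·0.680492+1/2·0.887739≈0.511919
n=12: y≈0.511919, sp=2, e=sp−y≈1.488081; I≈18.572036, D=e−e_prev≈0.168574; u=3/4·1.488081+0·18.572036+1/2·0.168574≈1.200348; next y=1/10·0.511919+1/2·1.200348≈0.651366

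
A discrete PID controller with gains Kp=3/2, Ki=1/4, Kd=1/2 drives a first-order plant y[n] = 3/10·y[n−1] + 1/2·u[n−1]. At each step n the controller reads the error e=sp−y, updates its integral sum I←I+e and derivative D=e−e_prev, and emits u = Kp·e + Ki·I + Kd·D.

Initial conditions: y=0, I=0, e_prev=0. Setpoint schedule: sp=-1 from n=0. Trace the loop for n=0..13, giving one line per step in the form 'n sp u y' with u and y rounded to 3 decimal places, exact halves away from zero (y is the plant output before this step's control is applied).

(exact arithmetic carried between steps; '≈' marks a value shown rounded to 6 d.p. or computed from one; I and e_prev carry over from the previous line; the table rounds u and y to 3 d.p., halves away from zero)
n=0: y=0, sp=-1, e=sp−y=-1; I=-1, D=e−e_prev=-1; u=3/2·(-1)+1/4·(-1)+1/2·(-1)=-2.25; next y=3/10·0+1/2·(-2.25)=-1.125
n=1: y=-1.125, sp=-1, e=sp−y=0.125; I=-0.875, D=e−e_prev=1.125; u=3/2·0.125+1/4·(-0.875)+1/2·1.125=0.53125; next y=3/10·(-1.125)+1/2·0.53125=-0.071875
n=2: y=-0.071875, sp=-1, e=sp−y=-0.928125; I=-1.803125, D=e−e_prev=-1.053125; u=3/2·(-0.928125)+1/4·(-1.803125)+1/2·(-1.053125)≈-2.369531; next y=3/10·(-0.071875)+1/2·(-2.369531)≈-1.206328
n=3: y≈-1.206328, sp=-1, e=sp−y≈0.206328; I≈-1.596797, D=e−e_prev≈1.134453; u=3/2·0.206328+1/4·(-1.596797)+1/2·1.134453≈0.477520; next y=3/10·(-1.206328)+1/2·0.477520≈-0.123139
n=4: y≈-0.123139, sp=-1, e=sp−y≈-0.876861; I≈-2.473658, D=e−e_prev≈-1.083189; u=3/2·(-0.876861)+1/4·(-2.473658)+1/2·(-1.083189)≈-2.475301; next y=3/10·(-0.123139)+1/2·(-2.475301)≈-1.274592
n=5: y≈-1.274592, sp=-1, e=sp−y≈0.274592; I≈-2.199066, D=e−e_prev≈1.151454; u=3/2·0.274592+1/4·(-2.199066)+1/2·1.151454≈0.437849; next y=3/10·(-1.274592)+1/2·0.437849≈-0.163453
n=6: y≈-0.163453, sp=-1, e=sp−y≈-0.836547; I≈-3.035613, D=e−e_prev≈-1.111139; u=3/2·(-0.836547)+1/4·(-3.035613)+1/2·(-1.111139)≈-2.569293; next y=3/10·(-0.163453)+1/2·(-2.569293)≈-1.333682
n=7: y≈-1.333682, sp=-1, e=sp−y≈0.333682; I≈-2.701930, D=e−e_prev≈1.170229; u=3/2·0.333682+1/4·(-2.701930)+1/2·1.170229≈0.410155; next y=3/10·(-1.333682)+1/2·0.410155≈-0.195027
n=8: y≈-0.195027, sp=-1, e=sp−y≈-0.804973; I≈-3.506903, D=e−e_prev≈-1.138655; u=3/2·(-0.804973)+1/4·(-3.506903)+1/2·(-1.138655)≈-2.653513; next y=3/10·(-0.195027)+1/2·(-2.653513)≈-1.385265
n=9: y≈-1.385265, sp=-1, e=sp−y≈0.385265; I≈-3.121639, D=e−e_prev≈1.190238; u=3/2·0.385265+1/4·(-3.121639)+1/2·1.190238≈0.392606; next y=3/10·(-1.385265)+1/2·0.392606≈-0.219276
n=10: y≈-0.219276, sp=-1, e=sp−y≈-0.780724; I≈-3.902362, D=e−e_prev≈-1.165988; u=3/2·(-0.780724)+1/4·(-3.902362)+1/2·(-1.165988)≈-2.729670; next y=3/10·(-0.219276)+1/2·(-2.729670)≈-1.430618
n=11: y≈-1.430618, sp=-1, e=sp−y≈0.430618; I≈-3.471744, D=e−e_prev≈1.211342; u=3/2·0.430618+1/4·(-3.471744)+1/2·1.211342≈0.383662; next y=3/10·(-1.430618)+1/2·0.383662≈-0.237355
n=12: y≈-0.237355, sp=-1, e=sp−y≈-0.762645; I≈-4.234390, D=e−e_prev≈-1.193263; u=3/2·(-0.762645)+1/4·(-4.234390)+1/2·(-1.193263)≈-2.799197; next y=3/10·(-0.237355)+1/2·(-2.799197)≈-1.470805
n=13: y≈-1.470805, sp=-1, e=sp−y≈0.470805; I≈-3.763585, D=e−e_prev≈1.233450; u=3/2·0.470805+1/4·(-3.763585)+1/2·1.233450≈0.382037; next y=3/10·(-1.470805)+1/2·0.382037≈-0.250223

0 -1 -2.250 0.000
1 -1 0.531 -1.125
2 -1 -2.370 -0.072
3 -1 0.478 -1.206
4 -1 -2.475 -0.123
5 -1 0.438 -1.275
6 -1 -2.569 -0.163
7 -1 0.410 -1.334
8 -1 -2.654 -0.195
9 -1 0.393 -1.385
10 -1 -2.730 -0.219
11 -1 0.384 -1.431
12 -1 -2.799 -0.237
13 -1 0.382 -1.471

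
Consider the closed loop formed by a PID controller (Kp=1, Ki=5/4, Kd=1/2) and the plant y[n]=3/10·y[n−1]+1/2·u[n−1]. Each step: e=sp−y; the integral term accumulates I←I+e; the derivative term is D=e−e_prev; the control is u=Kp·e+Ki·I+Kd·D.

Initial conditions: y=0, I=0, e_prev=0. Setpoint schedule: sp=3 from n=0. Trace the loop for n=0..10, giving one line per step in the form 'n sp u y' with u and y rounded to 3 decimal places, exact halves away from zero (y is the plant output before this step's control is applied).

0 3 8.250 0.000
1 3 -0.844 4.125
2 3 8.913 0.816
3 3 -0.697 4.701
4 3 9.127 1.062
5 3 -0.776 4.882
6 3 9.247 1.077
7 3 -0.893 4.946
8 3 9.358 1.037
9 3 -1.014 4.990
10 3 9.475 0.990

(exact arithmetic carried between steps; '≈' marks a value shown rounded to 6 d.p. or computed from one; I and e_prev carry over from the previous line; the table rounds u and y to 3 d.p., halves away from zero)
n=0: y=0, sp=3, e=sp−y=3; I=3, D=e−e_prev=3; u=1·3+5/4·3+1/2·3=8.25; next y=3/10·0+1/2·8.25=4.125
n=1: y=4.125, sp=3, e=sp−y=-1.125; I=1.875, D=e−e_prev=-4.125; u=1·(-1.125)+5/4·1.875+1/2·(-4.125)=-0.84375; next y=3/10·4.125+1/2·(-0.84375)=0.815625
n=2: y=0.815625, sp=3, e=sp−y=2.184375; I=4.059375, D=e−e_prev=3.309375; u=1·2.184375+5/4·4.059375+1/2·3.309375≈8.913281; next y=3/10·0.815625+1/2·8.913281≈4.701328
n=3: y≈4.701328, sp=3, e=sp−y≈-1.701328; I≈2.358047, D=e−e_prev≈-3.885703; u=1·(-1.701328)+5/4·2.358047+1/2·(-3.885703)≈-0.696621; next y=3/10·4.701328+1/2·(-0.696621)≈1.062088
n=4: y≈1.062088, sp=3, e=sp−y≈1.937912; I≈4.295959, D=e−e_prev≈3.639240; u=1·1.937912+5/4·4.295959+1/2·3.639240≈9.127481; next y=3/10·1.062088+1/2·9.127481≈4.882367
n=5: y≈4.882367, sp=3, e=sp−y≈-1.882367; I≈2.413592, D=e−e_prev≈-3.820279; u=1·(-1.882367)+5/4·2.413592+1/2·(-3.820279)≈-0.775516; next y=3/10·4.882367+1/2·(-0.775516)≈1.076952
n=6: y≈1.076952, sp=3, e=sp−y≈1.923048; I≈4.336640, D=e−e_prev≈3.805415; u=1·1.923048+5/4·4.336640+1/2·3.805415≈9.246556; next y=3/10·1.076952+1/2·9.246556≈4.946363
n=7: y≈4.946363, sp=3, e=sp−y≈-1.946363; I≈2.390277, D=e−e_prev≈-3.869411; u=1·(-1.946363)+5/4·2.390277+1/2·(-3.869411)≈-0.893223; next y=3/10·4.946363+1/2·(-0.893223)≈1.037297
n=8: y≈1.037297, sp=3, e=sp−y≈1.962703; I≈4.352979, D=e−e_prev≈3.909066; u=1·1.962703+5/4·4.352979+1/2·3.909066≈9.358460; next y=3/10·1.037297+1/2·9.358460≈4.990419
n=9: y≈4.990419, sp=3, e=sp−y≈-1.990419; I≈2.362560, D=e−e_prev≈-3.953122; u=1·(-1.990419)+5/4·2.362560+1/2·(-3.953122)≈-1.013780; next y=3/10·4.990419+1/2·(-1.013780)≈0.990236
n=10: y≈0.990236, sp=3, e=sp−y≈2.009764; I≈4.372324, D=e−e_prev≈4.000183; u=1·2.009764+5/4·4.372324+1/2·4.000183≈9.475261; next y=3/10·0.990236+1/2·9.475261≈5.034701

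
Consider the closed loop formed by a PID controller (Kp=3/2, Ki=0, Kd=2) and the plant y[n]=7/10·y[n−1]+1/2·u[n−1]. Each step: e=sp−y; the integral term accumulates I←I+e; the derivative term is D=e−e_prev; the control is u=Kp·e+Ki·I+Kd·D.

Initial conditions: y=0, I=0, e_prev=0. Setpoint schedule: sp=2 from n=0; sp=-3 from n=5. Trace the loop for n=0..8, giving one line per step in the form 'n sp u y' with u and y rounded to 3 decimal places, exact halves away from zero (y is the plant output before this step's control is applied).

(exact arithmetic carried between steps; '≈' marks a value shown rounded to 6 d.p. or computed from one; I and e_prev carry over from the previous line; the table rounds u and y to 3 d.p., halves away from zero)
n=0: y=0, sp=2, e=sp−y=2; I=2, D=e−e_prev=2; u=3/2·2+0·2+2·2=7; next y=7/10·0+1/2·7=3.5
n=1: y=3.5, sp=2, e=sp−y=-1.5; I=0.5, D=e−e_prev=-3.5; u=3/2·(-1.5)+0·0.5+2·(-3.5)=-9.25; next y=7/10·3.5+1/2·(-9.25)=-2.175
n=2: y=-2.175, sp=2, e=sp−y=4.175; I=4.675, D=e−e_prev=5.675; u=3/2·4.175+0·4.675+2·5.675=17.6125; next y=7/10·(-2.175)+1/2·17.6125=7.28375
n=3: y=7.28375, sp=2, e=sp−y=-5.28375; I=-0.60875, D=e−e_prev=-9.45875; u=3/2·(-5.28375)+0·(-0.60875)+2·(-9.45875)=-26.843125; next y=7/10·7.28375+1/2·(-26.843125)≈-8.322938
n=4: y≈-8.322938, sp=2, e=sp−y≈10.322938; I≈9.714188, D=e−e_prev≈15.606688; u=3/2·10.322938+0·9.714188+2·15.606688≈46.697781; next y=7/10·(-8.322938)+1/2·46.697781≈17.522834
n=5: y≈17.522834, sp=-3, e=sp−y≈-20.522834; I≈-10.808647, D=e−e_prev≈-30.845772; u=3/2·(-20.522834)+0·(-10.808647)+2·(-30.845772)≈-92.475795; next y=7/10·17.522834+1/2·(-92.475795)≈-33.971914
n=6: y≈-33.971914, sp=-3, e=sp−y≈30.971914; I≈20.163267, D=e−e_prev≈51.494748; u=3/2·30.971914+0·20.163267+2·51.494748≈149.447366; next y=7/10·(-33.971914)+1/2·149.447366≈50.943344
n=7: y≈50.943344, sp=-3, e=sp−y≈-53.943344; I≈-33.780077, D=e−e_prev≈-84.915257; u=3/2·(-53.943344)+0·(-33.780077)+2·(-84.915257)≈-250.745530; next y=7/10·50.943344+1/2·(-250.745530)≈-89.712424
n=8: y≈-89.712424, sp=-3, e=sp−y≈86.712424; I≈52.932347, D=e−e_prev≈140.655768; u=3/2·86.712424+0·52.932347+2·140.655768≈411.380173; next y=7/10·(-89.712424)+1/2·411.380173≈142.891389

0 2 7.000 0.000
1 2 -9.250 3.500
2 2 17.613 -2.175
3 2 -26.843 7.284
4 2 46.698 -8.323
5 -3 -92.476 17.523
6 -3 149.447 -33.972
7 -3 -250.746 50.943
8 -3 411.380 -89.712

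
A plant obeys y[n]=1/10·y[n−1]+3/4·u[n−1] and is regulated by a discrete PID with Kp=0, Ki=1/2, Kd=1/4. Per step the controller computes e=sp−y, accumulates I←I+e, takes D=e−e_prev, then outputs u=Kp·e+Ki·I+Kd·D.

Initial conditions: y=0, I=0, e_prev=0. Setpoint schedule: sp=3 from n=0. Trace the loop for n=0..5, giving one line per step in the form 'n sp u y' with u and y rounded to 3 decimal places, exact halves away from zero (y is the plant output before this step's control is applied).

(exact arithmetic carried between steps; '≈' marks a value shown rounded to 6 d.p. or computed from one; I and e_prev carry over from the previous line; the table rounds u and y to 3 d.p., halves away from zero)
n=0: y=0, sp=3, e=sp−y=3; I=3, D=e−e_prev=3; u=0·3+1/2·3+1/4·3=2.25; next y=1/10·0+3/4·2.25=1.6875
n=1: y=1.6875, sp=3, e=sp−y=1.3125; I=4.3125, D=e−e_prev=-1.6875; u=0·1.3125+1/2·4.3125+1/4·(-1.6875)=1.734375; next y=1/10·1.6875+3/4·1.734375≈1.469531
n=2: y≈1.469531, sp=3, e=sp−y≈1.530469; I≈5.842969, D=e−e_prev≈0.217969; u=0·1.530469+1/2·5.842969+1/4·0.217969≈2.975977; next y=1/10·1.469531+3/4·2.975977≈2.378936
n=3: y≈2.378936, sp=3, e=sp−y≈0.621064; I≈6.464033, D=e−e_prev≈-0.909404; u=0·0.621064+1/2·6.464033+1/4·(-0.909404)≈3.004666; next y=1/10·2.378936+3/4·3.004666≈2.491393
n=4: y≈2.491393, sp=3, e=sp−y≈0.508607; I≈6.972641, D=e−e_prev≈-0.112457; u=0·0.508607+1/2·6.972641+1/4·(-0.112457)≈3.458206; next y=1/10·2.491393+3/4·3.458206≈2.842794
n=5: y≈2.842794, sp=3, e=sp−y≈0.157206; I≈7.129847, D=e−e_prev≈-0.351401; u=0·0.157206+1/2·7.129847+1/4·(-0.351401)≈3.477073; next y=1/10·2.842794+3/4·3.477073≈2.892084

0 3 2.250 0.000
1 3 1.734 1.688
2 3 2.976 1.470
3 3 3.005 2.379
4 3 3.458 2.491
5 3 3.477 2.843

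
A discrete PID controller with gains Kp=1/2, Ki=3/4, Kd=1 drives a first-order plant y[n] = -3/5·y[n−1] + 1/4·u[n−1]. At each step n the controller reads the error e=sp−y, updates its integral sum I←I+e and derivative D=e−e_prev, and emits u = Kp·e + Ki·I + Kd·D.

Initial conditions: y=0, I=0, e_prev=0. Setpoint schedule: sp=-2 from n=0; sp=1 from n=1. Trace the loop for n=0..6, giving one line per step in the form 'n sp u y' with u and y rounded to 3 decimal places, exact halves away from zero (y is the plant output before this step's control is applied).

0 -2 -4.500 0.000
1 1 5.281 -1.125
2 1 -4.271 1.995
3 1 7.689 -2.265
4 1 -6.601 3.281
5 1 12.759 -3.619
6 1 -10.882 5.361

(exact arithmetic carried between steps; '≈' marks a value shown rounded to 6 d.p. or computed from one; I and e_prev carry over from the previous line; the table rounds u and y to 3 d.p., halves away from zero)
n=0: y=0, sp=-2, e=sp−y=-2; I=-2, D=e−e_prev=-2; u=1/2·(-2)+3/4·(-2)+1·(-2)=-4.5; next y=-3/5·0+1/4·(-4.5)=-1.125
n=1: y=-1.125, sp=1, e=sp−y=2.125; I=0.125, D=e−e_prev=4.125; u=1/2·2.125+3/4·0.125+1·4.125=5.28125; next y=-3/5·(-1.125)+1/4·5.28125≈1.995313
n=2: y≈1.995313, sp=1, e=sp−y≈-0.995313; I≈-0.870313, D=e−e_prev≈-3.120313; u=1/2·(-0.995313)+3/4·(-0.870313)+1·(-3.120313)≈-4.270703; next y=-3/5·1.995313+1/4·(-4.270703)≈-2.264863
n=3: y≈-2.264863, sp=1, e=sp−y≈3.264863; I≈2.394551, D=e−e_prev≈4.260176; u=1/2·3.264863+3/4·2.394551+1·4.260176≈7.688521; next y=-3/5·(-2.264863)+1/4·7.688521≈3.281048
n=4: y≈3.281048, sp=1, e=sp−y≈-2.281048; I≈0.113503, D=e−e_prev≈-5.545911; u=1/2·(-2.281048)+3/4·0.113503+1·(-5.545911)≈-6.601308; next y=-3/5·3.281048+1/4·(-6.601308)≈-3.618956
n=5: y≈-3.618956, sp=1, e=sp−y≈4.618956; I≈4.732459, D=e−e_prev≈6.900004; u=1/2·4.618956+3/4·4.732459+1·6.900004≈12.758826; next y=-3/5·(-3.618956)+1/4·12.758826≈5.361080
n=6: y≈5.361080, sp=1, e=sp−y≈-4.361080; I≈0.371379, D=e−e_prev≈-8.980036; u=1/2·(-4.361080)+3/4·0.371379+1·(-8.980036)≈-10.882042; next y=-3/5·5.361080+1/4·(-10.882042)≈-5.937159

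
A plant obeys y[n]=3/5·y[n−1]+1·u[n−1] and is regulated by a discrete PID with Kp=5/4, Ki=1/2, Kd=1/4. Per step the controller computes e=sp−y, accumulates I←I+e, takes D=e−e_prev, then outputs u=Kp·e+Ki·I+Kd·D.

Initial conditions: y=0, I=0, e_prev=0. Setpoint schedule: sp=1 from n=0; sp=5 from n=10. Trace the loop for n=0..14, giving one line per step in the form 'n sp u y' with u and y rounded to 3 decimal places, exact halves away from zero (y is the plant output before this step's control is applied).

(exact arithmetic carried between steps; '≈' marks a value shown rounded to 6 d.p. or computed from one; I and e_prev carry over from the previous line; the table rounds u and y to 3 d.p., halves away from zero)
n=0: y=0, sp=1, e=sp−y=1; I=1, D=e−e_prev=1; u=5/4·1+1/2·1+1/4·1=2; next y=3/5·0+1·2=2
n=1: y=2, sp=1, e=sp−y=-1; I=0, D=e−e_prev=-2; u=5/4·(-1)+1/2·0+1/4·(-2)=-1.75; next y=3/5·2+1·(-1.75)=-0.55
n=2: y=-0.55, sp=1, e=sp−y=1.55; I=1.55, D=e−e_prev=2.55; u=5/4·1.55+1/2·1.55+1/4·2.55=3.35; next y=3/5·(-0.55)+1·3.35=3.02
n=3: y=3.02, sp=1, e=sp−y=-2.02; I=-0.47, D=e−e_prev=-3.57; u=5/4·(-2.02)+1/2·(-0.47)+1/4·(-3.57)=-3.6525; next y=3/5·3.02+1·(-3.6525)=-1.8405
n=4: y=-1.8405, sp=1, e=sp−y=2.8405; I=2.3705, D=e−e_prev=4.8605; u=5/4·2.8405+1/2·2.3705+1/4·4.8605=5.951; next y=3/5·(-1.8405)+1·5.951=4.8467
n=5: y=4.8467, sp=1, e=sp−y=-3.8467; I=-1.4762, D=e−e_prev=-6.6872; u=5/4·(-3.8467)+1/2·(-1.4762)+1/4·(-6.6872)=-7.218275; next y=3/5·4.8467+1·(-7.218275)=-4.310255
n=6: y=-4.310255, sp=1, e=sp−y=5.310255; I=3.834055, D=e−e_prev=9.156955; u=5/4·5.310255+1/2·3.834055+1/4·9.156955=10.844085; next y=3/5·(-4.310255)+1·10.844085=8.257932
n=7: y=8.257932, sp=1, e=sp−y=-7.257932; I=-3.423877, D=e−e_prev=-12.568187; u=5/4·(-7.257932)+1/2·(-3.423877)+1/4·(-12.568187)≈-13.926400; next y=3/5·8.257932+1·(-13.926400)≈-8.971641
n=8: y≈-8.971641, sp=1, e=sp−y≈9.971641; I≈6.547764, D=e−e_prev≈17.229573; u=5/4·9.971641+1/2·6.547764+1/4·17.229573≈20.045827; next y=3/5·(-8.971641)+1·20.045827≈14.662842
n=9: y≈14.662842, sp=1, e=sp−y≈-13.662842; I≈-7.115078, D=e−e_prev≈-23.634483; u=5/4·(-13.662842)+1/2·(-7.115078)+1/4·(-23.634483)≈-26.544712; next y=3/5·14.662842+1·(-26.544712)≈-17.747007
n=10: y≈-17.747007, sp=5, e=sp−y≈22.747007; I≈15.631929, D=e−e_prev≈36.409849; u=5/4·22.747007+1/2·15.631929+1/4·36.409849≈45.352186; next y=3/5·(-17.747007)+1·45.352186≈34.703981
n=11: y≈34.703981, sp=5, e=sp−y≈-29.703981; I≈-14.072052, D=e−e_prev≈-52.450988; u=5/4·(-29.703981)+1/2·(-14.072052)+1/4·(-52.450988)≈-57.278750; next y=3/5·34.703981+1·(-57.278750)≈-36.456361
n=12: y≈-36.456361, sp=5, e=sp−y≈41.456361; I≈27.384309, D=e−e_prev≈71.160342; u=5/4·41.456361+1/2·27.384309+1/4·71.160342≈83.302691; next y=3/5·(-36.456361)+1·83.302691≈61.428875
n=13: y≈61.428875, sp=5, e=sp−y≈-56.428875; I≈-29.044566, D=e−e_prev≈-97.885236; u=5/4·(-56.428875)+1/2·(-29.044566)+1/4·(-97.885236)≈-109.529685; next y=3/5·61.428875+1·(-109.529685)≈-72.672360
n=14: y≈-72.672360, sp=5, e=sp−y≈77.672360; I≈48.627795, D=e−e_prev≈134.101235; u=5/4·77.672360+1/2·48.627795+1/4·134.101235≈154.929657; next y=3/5·(-72.672360)+1·154.929657≈111.326240

0 1 2.000 0.000
1 1 -1.750 2.000
2 1 3.350 -0.550
3 1 -3.653 3.020
4 1 5.951 -1.841
5 1 -7.218 4.847
6 1 10.844 -4.310
7 1 -13.926 8.258
8 1 20.046 -8.972
9 1 -26.545 14.663
10 5 45.352 -17.747
11 5 -57.279 34.704
12 5 83.303 -36.456
13 5 -109.530 61.429
14 5 154.930 -72.672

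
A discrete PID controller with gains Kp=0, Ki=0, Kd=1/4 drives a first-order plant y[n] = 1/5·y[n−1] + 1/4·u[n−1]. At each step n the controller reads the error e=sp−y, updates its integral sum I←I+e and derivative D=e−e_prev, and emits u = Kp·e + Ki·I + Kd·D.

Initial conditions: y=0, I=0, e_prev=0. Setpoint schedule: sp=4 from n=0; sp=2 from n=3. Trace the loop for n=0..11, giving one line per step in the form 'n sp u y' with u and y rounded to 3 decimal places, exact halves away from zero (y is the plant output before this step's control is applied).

0 4 1.000 0.000
1 4 -0.063 0.250
2 4 0.054 0.034
3 2 -0.496 0.020
4 2 0.035 -0.120
5 2 -0.026 -0.015
6 2 -0.001 -0.010
7 2 -0.002 -0.002
8 2 0.000 -0.001
9 2 0.000 0.000
10 2 0.000 0.000
11 2 0.000 0.000

(exact arithmetic carried between steps; '≈' marks a value shown rounded to 6 d.p. or computed from one; I and e_prev carry over from the previous line; the table rounds u and y to 3 d.p., halves away from zero)
n=0: y=0, sp=4, e=sp−y=4; I=4, D=e−e_prev=4; u=0·4+0·4+1/4·4=1; next y=1/5·0+1/4·1=0.25
n=1: y=0.25, sp=4, e=sp−y=3.75; I=7.75, D=e−e_prev=-0.25; u=0·3.75+0·7.75+1/4·(-0.25)=-0.0625; next y=1/5·0.25+1/4·(-0.0625)=0.034375
n=2: y=0.034375, sp=4, e=sp−y=3.965625; I=11.715625, D=e−e_prev=0.215625; u=0·3.965625+0·11.715625+1/4·0.215625≈0.053906; next y=1/5·0.034375+1/4·0.053906≈0.020352
n=3: y≈0.020352, sp=2, e=sp−y≈1.979648; I≈13.695273, D=e−e_prev≈-1.985977; u=0·1.979648+0·13.695273+1/4·(-1.985977)≈-0.496494; next y=1/5·0.020352+1/4·(-0.496494)≈-0.120053
n=4: y≈-0.120053, sp=2, e=sp−y≈2.120053; I≈15.815327, D=e−e_prev≈0.140405; u=0·2.120053+0·15.815327+1/4·0.140405≈0.035101; next y=1/5·(-0.120053)+1/4·0.035101≈-0.015235
n=5: y≈-0.015235, sp=2, e=sp−y≈2.015235; I≈17.830562, D=e−e_prev≈-0.104818; u=0·2.015235+0·17.830562+1/4·(-0.104818)≈-0.026204; next y=1/5·(-0.015235)+1/4·(-0.026204)≈-0.009598
n=6: y≈-0.009598, sp=2, e=sp−y≈2.009598; I≈19.840160, D=e−e_prev≈-0.005637; u=0·2.009598+0·19.840160+1/4·(-0.005637)≈-0.001409; next y=1/5·(-0.009598)+1/4·(-0.001409)≈-0.002272
n=7: y≈-0.002272, sp=2, e=sp−y≈2.002272; I≈21.842432, D=e−e_prev≈-0.007326; u=0·2.002272+0·21.842432+1/4·(-0.007326)≈-0.001832; next y=1/5·(-0.002272)+1/4·(-0.001832)≈-0.000912
n=8: y≈-0.000912, sp=2, e=sp−y≈2.000912; I≈23.843344, D=e−e_prev≈-0.001360; u=0·2.000912+0·23.843344+1/4·(-0.001360)≈-0.000340; next y=1/5·(-0.000912)+1/4·(-0.000340)≈-0.000267
n=9: y≈-0.000267, sp=2, e=sp−y≈2.000267; I≈25.843612, D=e−e_prev≈-0.000645; u=0·2.000267+0·25.843612+1/4·(-0.000645)≈-0.000161; next y=1/5·(-0.000267)+1/4·(-0.000161)≈-0.000094
n=10: y≈-0.000094, sp=2, e=sp−y≈2.000094; I≈27.843706, D=e−e_prev≈-0.000174; u=0·2.000094+0·27.843706+1/4·(-0.000174)≈-0.000043; next y=1/5·(-0.000094)+1/4·(-0.000043)≈-0.000030
n=11: y≈-0.000030, sp=2, e=sp−y≈2.000030; I≈29.843735, D=e−e_prev≈-0.000064; u=0·2.000030+0·29.843735+1/4·(-0.000064)≈-0.000016; next y=1/5·(-0.000030)+1/4·(-0.000016)≈-0.000010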